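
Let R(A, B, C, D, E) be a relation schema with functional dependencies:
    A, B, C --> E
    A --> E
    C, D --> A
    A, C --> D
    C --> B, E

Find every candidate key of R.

{C} never appears on the right of any FD, so every key must include it.
{A, C} is a candidate key since {A, C}⁺ = {A, B, C, D, E} covers every attribute.
{C, D} is a candidate key since {C, D}⁺ = {A, B, C, D, E} covers every attribute.
These are minimal and exhaustive — every other superkey contains one of them.

{A, C}, {C, D}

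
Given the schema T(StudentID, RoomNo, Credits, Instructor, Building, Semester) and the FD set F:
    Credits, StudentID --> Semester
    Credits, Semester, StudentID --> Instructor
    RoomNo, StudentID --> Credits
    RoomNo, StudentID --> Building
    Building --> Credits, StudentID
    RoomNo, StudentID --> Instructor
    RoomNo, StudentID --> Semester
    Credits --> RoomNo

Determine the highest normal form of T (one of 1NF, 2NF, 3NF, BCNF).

Candidate keys: {Building}, {Credits, StudentID}, {RoomNo, StudentID}. Prime attributes: {Building, Credits, RoomNo, StudentID}.
Credits --> RoomNo: {Credits}⁺ = {Credits, RoomNo}, which is not all of the attributes, so the left side is not a superkey — BCNF is violated.
Since {RoomNo} ⊆ prime attributes and every other non-superkey FD also has a prime right side, the schema is in 3NF.

3NF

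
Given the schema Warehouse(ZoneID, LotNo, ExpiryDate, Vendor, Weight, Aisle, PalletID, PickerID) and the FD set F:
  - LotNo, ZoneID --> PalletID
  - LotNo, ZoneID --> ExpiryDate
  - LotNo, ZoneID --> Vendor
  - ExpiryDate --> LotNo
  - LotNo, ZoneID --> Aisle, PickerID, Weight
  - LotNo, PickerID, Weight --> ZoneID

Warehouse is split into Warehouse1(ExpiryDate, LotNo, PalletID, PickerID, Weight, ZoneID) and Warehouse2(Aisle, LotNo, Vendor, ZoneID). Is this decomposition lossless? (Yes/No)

Common attributes: {LotNo, ZoneID}; their closure is {Aisle, ExpiryDate, LotNo, PalletID, PickerID, Vendor, Weight, ZoneID}.
Warehouse1 is contained in that closure, so Warehouse1 ∩ Warehouse2 --> Warehouse1 holds and the join is lossless.

Yes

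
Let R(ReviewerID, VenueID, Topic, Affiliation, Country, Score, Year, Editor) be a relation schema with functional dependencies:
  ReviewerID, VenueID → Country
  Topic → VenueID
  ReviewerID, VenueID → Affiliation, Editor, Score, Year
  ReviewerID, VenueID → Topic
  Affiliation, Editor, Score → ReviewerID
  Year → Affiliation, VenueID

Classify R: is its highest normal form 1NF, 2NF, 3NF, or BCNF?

Candidate keys: {Affiliation, Editor, Score, Topic}, {Affiliation, Editor, Score, VenueID}, {Editor, Score, Year}, {ReviewerID, Topic}, {ReviewerID, VenueID}, {ReviewerID, Year}. Prime attributes: {Affiliation, Editor, ReviewerID, Score, Topic, VenueID, Year}.
For Topic → VenueID we have {Topic}⁺ = {Topic, VenueID}; {Topic} is not a superkey, so BCNF fails.
Since {VenueID} ⊆ prime attributes and every other non-superkey FD also has a prime right side, the schema is in 3NF.

3NF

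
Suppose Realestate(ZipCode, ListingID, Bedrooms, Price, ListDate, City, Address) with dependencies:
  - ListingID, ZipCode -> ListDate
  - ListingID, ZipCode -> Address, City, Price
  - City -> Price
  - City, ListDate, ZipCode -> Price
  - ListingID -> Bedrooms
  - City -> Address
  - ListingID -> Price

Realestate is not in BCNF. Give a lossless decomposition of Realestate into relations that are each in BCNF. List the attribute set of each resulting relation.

Candidate key of the original relation: {ListingID, ZipCode}.
{Address, Bedrooms, City, ListDate, ListingID, Price, ZipCode}: {City} determines {Address, City, Price} here but is not a superkey — split on City -> Address, Price, giving {Address, City, Price} and {Bedrooms, City, ListDate, ListingID, ZipCode}.
{Address, City, Price} is in BCNF.
{Bedrooms, City, ListDate, ListingID, ZipCode}: {ListingID} determines {Bedrooms, ListingID} here but is not a superkey — split on ListingID -> Bedrooms, giving {Bedrooms, ListingID} and {City, ListDate, ListingID, ZipCode}.
{Bedrooms, ListingID} is in BCNF.
{City, ListDate, ListingID, ZipCode} is in BCNF.

{Address, City, Price}; {Bedrooms, ListingID}; {City, ListDate, ListingID, ZipCode}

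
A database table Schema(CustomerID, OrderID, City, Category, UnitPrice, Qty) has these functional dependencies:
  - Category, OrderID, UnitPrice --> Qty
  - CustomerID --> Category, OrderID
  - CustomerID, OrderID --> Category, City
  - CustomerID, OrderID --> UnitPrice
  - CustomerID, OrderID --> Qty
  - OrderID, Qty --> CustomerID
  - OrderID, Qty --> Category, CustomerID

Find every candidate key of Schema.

Closure of {CustomerID} is {Category, City, CustomerID, OrderID, Qty, UnitPrice}, the whole schema; {CustomerID} is a candidate key.
Closure of {OrderID, Qty} is {Category, City, CustomerID, OrderID, Qty, UnitPrice}, the whole schema; {OrderID, Qty} is a candidate key.
Closure of {Category, OrderID, UnitPrice} is {Category, City, CustomerID, OrderID, Qty, UnitPrice}, the whole schema; {Category, OrderID, UnitPrice} is a candidate key.
No proper subset of any of these is a key, and no other minimal superkey exists.

{Category, OrderID, UnitPrice}, {CustomerID}, {OrderID, Qty}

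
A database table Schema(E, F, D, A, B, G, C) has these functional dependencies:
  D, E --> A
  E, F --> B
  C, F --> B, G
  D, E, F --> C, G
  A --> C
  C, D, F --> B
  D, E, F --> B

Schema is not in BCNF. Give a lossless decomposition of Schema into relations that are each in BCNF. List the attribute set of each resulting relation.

{A, C}; {A, D, E}; {B, E, F}; {D, E, F, G}

Candidate key of the original relation: {D, E, F}.
In {A, B, C, D, E, F, G}, {D, E} is not a superkey ({D, E}⁺ restricted to this set is {A, C, D, E}), so split on D, E --> A, C into {A, C, D, E} and {B, D, E, F, G}.
In {A, C, D, E}, {A} is not a superkey ({A}⁺ restricted to this set is {A, C}), so split on A --> C into {A, C} and {A, D, E}.
{A, C}: every determinant is a superkey — BCNF.
{A, D, E}: every determinant is a superkey — BCNF.
In {B, D, E, F, G}, {E, F} is not a superkey ({E, F}⁺ restricted to this set is {B, E, F}), so split on E, F --> B into {B, E, F} and {D, E, F, G}.
{B, E, F}: every determinant is a superkey — BCNF.
{D, E, F, G}: every determinant is a superkey — BCNF.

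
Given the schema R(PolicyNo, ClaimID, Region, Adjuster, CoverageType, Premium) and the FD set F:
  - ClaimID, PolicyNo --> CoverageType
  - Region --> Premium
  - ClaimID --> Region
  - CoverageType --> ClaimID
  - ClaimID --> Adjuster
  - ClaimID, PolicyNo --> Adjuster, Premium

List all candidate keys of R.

{ClaimID, PolicyNo}, {CoverageType, PolicyNo}

{PolicyNo} never appears on the right of any FD, so every key must include it.
{ClaimID, PolicyNo}⁺ = {Adjuster, ClaimID, CoverageType, PolicyNo, Premium, Region}, which is every attribute, so {ClaimID, PolicyNo} is a candidate key.
{CoverageType, PolicyNo}⁺ = {Adjuster, ClaimID, CoverageType, PolicyNo, Premium, Region}, which is every attribute, so {CoverageType, PolicyNo} is a candidate key.
These are minimal and exhaustive — every other superkey contains one of them.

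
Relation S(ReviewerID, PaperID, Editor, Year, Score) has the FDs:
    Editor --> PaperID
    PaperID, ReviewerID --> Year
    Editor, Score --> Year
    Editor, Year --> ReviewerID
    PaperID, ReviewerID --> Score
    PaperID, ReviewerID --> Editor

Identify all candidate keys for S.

{Editor, ReviewerID}, {Editor, Score}, {Editor, Year}, {PaperID, ReviewerID}

{Editor, ReviewerID}⁺ = {Editor, PaperID, ReviewerID, Score, Year}, which is every attribute, so {Editor, ReviewerID} is a candidate key.
{Editor, Score}⁺ = {Editor, PaperID, ReviewerID, Score, Year}, which is every attribute, so {Editor, Score} is a candidate key.
{Editor, Year}⁺ = {Editor, PaperID, ReviewerID, Score, Year}, which is every attribute, so {Editor, Year} is a candidate key.
{PaperID, ReviewerID}⁺ = {Editor, PaperID, ReviewerID, Score, Year}, which is every attribute, so {PaperID, ReviewerID} is a candidate key.
Any other superkey properly contains one of these, so there are no further candidate keys.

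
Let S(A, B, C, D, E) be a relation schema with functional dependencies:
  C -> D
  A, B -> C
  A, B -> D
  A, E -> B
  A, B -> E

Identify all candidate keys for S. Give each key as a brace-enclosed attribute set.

{A, B}, {A, E}

{A} never appears on the right of any FD, so every key must include it.
Closure of {A, B} is {A, B, C, D, E}, the whole schema; {A, B} is a candidate key.
Closure of {A, E} is {A, B, C, D, E}, the whole schema; {A, E} is a candidate key.
Any other superkey properly contains one of these, so there are no further candidate keys.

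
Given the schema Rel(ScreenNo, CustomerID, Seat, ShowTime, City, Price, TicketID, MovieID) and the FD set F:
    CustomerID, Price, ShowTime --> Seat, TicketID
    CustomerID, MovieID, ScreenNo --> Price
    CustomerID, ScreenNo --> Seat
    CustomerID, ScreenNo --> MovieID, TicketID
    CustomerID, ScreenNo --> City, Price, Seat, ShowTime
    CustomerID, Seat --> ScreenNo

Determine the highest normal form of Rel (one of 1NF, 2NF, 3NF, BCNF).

BCNF

Candidate keys: {CustomerID, Price, ShowTime}, {CustomerID, ScreenNo}, {CustomerID, Seat}. Prime attributes: {CustomerID, Price, ScreenNo, Seat, ShowTime}.
The left-hand side of every FD is a superkey, so BCNF is satisfied.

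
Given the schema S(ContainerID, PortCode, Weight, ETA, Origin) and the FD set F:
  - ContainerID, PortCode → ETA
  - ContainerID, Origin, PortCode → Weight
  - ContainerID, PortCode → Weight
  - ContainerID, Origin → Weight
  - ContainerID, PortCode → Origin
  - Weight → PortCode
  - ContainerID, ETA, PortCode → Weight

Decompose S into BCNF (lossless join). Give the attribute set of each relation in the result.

{ContainerID, ETA, Origin, Weight}; {PortCode, Weight}

Candidate keys of the original relation: {ContainerID, Origin}, {ContainerID, PortCode}, {ContainerID, Weight}.
In {ContainerID, ETA, Origin, PortCode, Weight}, {Weight} is not a superkey ({Weight}⁺ restricted to this set is {PortCode, Weight}), so split on Weight → PortCode into {PortCode, Weight} and {ContainerID, ETA, Origin, Weight}.
{PortCode, Weight} has no BCNF violation.
{ContainerID, ETA, Origin, Weight} has no BCNF violation.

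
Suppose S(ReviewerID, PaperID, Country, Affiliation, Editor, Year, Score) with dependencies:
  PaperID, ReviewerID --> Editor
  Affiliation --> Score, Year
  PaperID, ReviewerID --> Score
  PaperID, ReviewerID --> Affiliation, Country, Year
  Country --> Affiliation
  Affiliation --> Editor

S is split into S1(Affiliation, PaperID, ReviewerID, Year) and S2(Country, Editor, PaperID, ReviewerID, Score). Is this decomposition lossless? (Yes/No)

The shared attributes are {PaperID, ReviewerID} and {PaperID, ReviewerID}⁺ = {Affiliation, Country, Editor, PaperID, ReviewerID, Score, Year}.
Since S1 ⊆ {Affiliation, Country, Editor, PaperID, ReviewerID, Score, Year}, the intersection is a superkey of S1; the decomposition is lossless.

Yes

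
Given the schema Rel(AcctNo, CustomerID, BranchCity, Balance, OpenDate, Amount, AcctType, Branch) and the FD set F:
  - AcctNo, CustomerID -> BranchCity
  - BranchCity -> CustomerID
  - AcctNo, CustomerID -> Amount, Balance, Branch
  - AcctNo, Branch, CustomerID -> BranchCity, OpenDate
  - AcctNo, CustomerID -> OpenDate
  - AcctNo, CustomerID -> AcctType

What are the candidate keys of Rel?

{AcctNo, BranchCity}, {AcctNo, CustomerID}

Attributes never on any right-hand side: {AcctNo} — every candidate key must contain it.
{AcctNo, BranchCity}⁺ = {AcctNo, AcctType, Amount, Balance, Branch, BranchCity, CustomerID, OpenDate}, which is every attribute, so {AcctNo, BranchCity} is a candidate key.
{AcctNo, CustomerID}⁺ = {AcctNo, AcctType, Amount, Balance, Branch, BranchCity, CustomerID, OpenDate}, which is every attribute, so {AcctNo, CustomerID} is a candidate key.
No proper subset of any of these is a key, and no other minimal superkey exists.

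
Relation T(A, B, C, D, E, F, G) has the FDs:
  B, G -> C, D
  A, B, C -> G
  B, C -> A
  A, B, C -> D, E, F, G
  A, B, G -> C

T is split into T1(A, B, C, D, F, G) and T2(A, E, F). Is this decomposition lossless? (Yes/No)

Common attributes: {A, F}; their closure is {A, F}.
The closure covers neither T1 nor T2 entirely; the join is not lossless.

No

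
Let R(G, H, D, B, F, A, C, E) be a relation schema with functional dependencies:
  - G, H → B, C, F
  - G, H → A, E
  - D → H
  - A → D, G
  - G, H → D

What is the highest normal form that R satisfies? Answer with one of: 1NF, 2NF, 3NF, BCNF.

Candidate keys: {A}, {D, G}, {G, H}. Prime attributes: {A, D, G, H}.
For D → H we have {D}⁺ = {D, H}; {D} is not a superkey, so BCNF fails.
But every attribute on its right side ({H}) is prime, and the same holds for every other non-superkey FD, so 3NF still holds.

3NF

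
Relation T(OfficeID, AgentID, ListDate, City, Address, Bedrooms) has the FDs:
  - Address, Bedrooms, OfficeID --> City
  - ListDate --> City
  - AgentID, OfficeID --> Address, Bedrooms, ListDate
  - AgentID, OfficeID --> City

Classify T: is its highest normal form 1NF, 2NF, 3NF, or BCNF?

2NF

Candidate key: {AgentID, OfficeID}. Prime attributes: {AgentID, OfficeID}.
Address, Bedrooms, OfficeID --> City breaks BCNF: {Address, Bedrooms, OfficeID}⁺ = {Address, Bedrooms, City, OfficeID}, so {Address, Bedrooms, OfficeID} is not a superkey.
Because {City} is non-prime and the left side of Address, Bedrooms, OfficeID --> City is not a superkey, the relation is not in 3NF.
Checking every proper subset of each key, none determines a non-prime attribute — 2NF is satisfied.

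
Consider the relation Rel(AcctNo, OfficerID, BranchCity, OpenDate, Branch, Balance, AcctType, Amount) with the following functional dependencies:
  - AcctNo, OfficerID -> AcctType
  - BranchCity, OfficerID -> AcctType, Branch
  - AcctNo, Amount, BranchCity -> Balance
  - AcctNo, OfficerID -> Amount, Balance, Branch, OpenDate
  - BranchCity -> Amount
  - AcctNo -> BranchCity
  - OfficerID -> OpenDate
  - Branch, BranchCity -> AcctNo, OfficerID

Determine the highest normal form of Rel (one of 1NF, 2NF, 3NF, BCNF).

Candidate keys: {AcctNo, Branch}, {AcctNo, OfficerID}, {Branch, BranchCity}, {BranchCity, OfficerID}. Prime attributes: {AcctNo, Branch, BranchCity, OfficerID}.
AcctNo, Amount, BranchCity -> Balance: {AcctNo, Amount, BranchCity}⁺ = {AcctNo, Amount, Balance, BranchCity}, which is not all of the attributes, so the left side is not a superkey — BCNF is violated.
AcctNo, Amount, BranchCity -> Balance determines the non-prime attribute {Balance} from a non-superkey — 3NF is violated.
Since {AcctNo} ⊂ {AcctNo, Branch} and {AcctNo}⁺ ⊇ {Amount, Balance} with {Amount, Balance} non-prime, there is a partial dependency; 2NF fails.

1NF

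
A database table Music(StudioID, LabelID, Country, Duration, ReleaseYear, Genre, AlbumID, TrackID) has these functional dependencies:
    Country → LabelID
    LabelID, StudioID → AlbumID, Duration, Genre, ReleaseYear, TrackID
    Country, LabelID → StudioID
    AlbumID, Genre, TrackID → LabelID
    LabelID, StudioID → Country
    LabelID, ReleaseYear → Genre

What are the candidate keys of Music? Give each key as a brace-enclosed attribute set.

{AlbumID, Genre, StudioID, TrackID}, {Country}, {LabelID, StudioID}

{Country}⁺ = {AlbumID, Country, Duration, Genre, LabelID, ReleaseYear, StudioID, TrackID} — all of the relation — so {Country} is a candidate key.
{LabelID, StudioID}⁺ = {AlbumID, Country, Duration, Genre, LabelID, ReleaseYear, StudioID, TrackID} — all of the relation — so {LabelID, StudioID} is a candidate key.
{AlbumID, Genre, StudioID, TrackID}⁺ = {AlbumID, Country, Duration, Genre, LabelID, ReleaseYear, StudioID, TrackID} — all of the relation — so {AlbumID, Genre, StudioID, TrackID} is a candidate key.
No proper subset of any of these is a key, and no other minimal superkey exists.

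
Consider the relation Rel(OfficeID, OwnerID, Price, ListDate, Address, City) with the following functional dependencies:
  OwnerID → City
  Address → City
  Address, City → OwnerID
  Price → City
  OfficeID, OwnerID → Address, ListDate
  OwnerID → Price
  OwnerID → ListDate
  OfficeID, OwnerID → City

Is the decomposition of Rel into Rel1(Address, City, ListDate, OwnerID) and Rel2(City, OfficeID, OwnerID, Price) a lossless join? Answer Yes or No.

No

Common attributes: {City, OwnerID}; their closure is {City, ListDate, OwnerID, Price}.
Rel1 ⊄ {City, ListDate, OwnerID, Price} and Rel2 ⊄ {City, ListDate, OwnerID, Price}, so the split is lossy.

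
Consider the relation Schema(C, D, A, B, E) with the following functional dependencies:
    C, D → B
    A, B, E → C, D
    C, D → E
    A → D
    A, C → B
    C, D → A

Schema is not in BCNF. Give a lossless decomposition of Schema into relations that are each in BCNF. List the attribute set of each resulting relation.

Candidate keys of the original relation: {A, B, E}, {A, C}, {C, D}.
Within {A, B, C, D, E}: {A}⁺ ∩ {A, B, C, D, E} = {A, D}, not the whole set, so A → D violates BCNF; decompose into {A, D} and {A, B, C, E}.
{A, D} has no BCNF violation.
{A, B, C, E} has no BCNF violation.

{A, B, C, E}; {A, D}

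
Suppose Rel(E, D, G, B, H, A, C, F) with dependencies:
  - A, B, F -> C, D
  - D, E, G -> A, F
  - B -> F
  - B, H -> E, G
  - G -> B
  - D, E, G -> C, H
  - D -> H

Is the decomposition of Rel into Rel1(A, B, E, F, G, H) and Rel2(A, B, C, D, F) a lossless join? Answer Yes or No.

Yes

Common attributes: {A, B, F}; their closure is {A, B, C, D, E, F, G, H}.
Rel1 is contained in that closure, so Rel1 ∩ Rel2 -> Rel1 holds and the join is lossless.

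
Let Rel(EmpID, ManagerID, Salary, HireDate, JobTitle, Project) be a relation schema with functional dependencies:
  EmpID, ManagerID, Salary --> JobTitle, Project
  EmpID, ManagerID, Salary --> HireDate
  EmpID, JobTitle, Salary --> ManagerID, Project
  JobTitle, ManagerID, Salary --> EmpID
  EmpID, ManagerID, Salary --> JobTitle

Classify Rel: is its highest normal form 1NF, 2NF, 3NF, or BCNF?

BCNF

Candidate keys: {EmpID, JobTitle, Salary}, {EmpID, ManagerID, Salary}, {JobTitle, ManagerID, Salary}. Prime attributes: {EmpID, JobTitle, ManagerID, Salary}.
The left-hand side of every FD is a superkey, so BCNF is satisfied.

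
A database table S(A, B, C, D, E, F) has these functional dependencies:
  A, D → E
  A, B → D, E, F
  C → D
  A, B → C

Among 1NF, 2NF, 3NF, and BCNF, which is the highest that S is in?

Candidate key: {A, B}. Prime attributes: {A, B}.
A, D → E breaks BCNF: {A, D}⁺ = {A, D, E}, so {A, D} is not a superkey.
Because {E} is non-prime and the left side of A, D → E is not a superkey, the relation is not in 3NF.
No non-prime attribute depends on a proper subset of any candidate key, so 2NF holds.

2NF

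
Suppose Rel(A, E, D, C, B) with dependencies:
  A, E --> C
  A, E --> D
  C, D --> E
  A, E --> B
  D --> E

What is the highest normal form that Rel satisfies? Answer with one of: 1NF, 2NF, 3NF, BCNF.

Candidate keys: {A, D}, {A, E}. Prime attributes: {A, D, E}.
For C, D --> E we have {C, D}⁺ = {C, D, E}; {C, D} is not a superkey, so BCNF fails.
But every attribute on its right side ({E}) is prime, and the same holds for every other non-superkey FD, so 3NF still holds.

3NF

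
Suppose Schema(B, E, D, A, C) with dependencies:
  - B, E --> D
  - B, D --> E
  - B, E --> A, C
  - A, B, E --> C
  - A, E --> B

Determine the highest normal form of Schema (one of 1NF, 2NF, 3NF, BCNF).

Candidate keys: {A, E}, {B, D}, {B, E}. Prime attributes: {A, B, D, E}.
Each dependency's left side is a superkey — BCNF holds.

BCNF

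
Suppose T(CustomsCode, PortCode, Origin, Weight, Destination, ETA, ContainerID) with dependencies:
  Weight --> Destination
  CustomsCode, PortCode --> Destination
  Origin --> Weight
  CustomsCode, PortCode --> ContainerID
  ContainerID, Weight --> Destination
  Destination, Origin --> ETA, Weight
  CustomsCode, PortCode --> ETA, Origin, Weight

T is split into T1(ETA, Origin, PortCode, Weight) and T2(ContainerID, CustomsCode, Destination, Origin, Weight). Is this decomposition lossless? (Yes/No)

The shared attributes are {Origin, Weight} and {Origin, Weight}⁺ = {Destination, ETA, Origin, Weight}.
The closure covers neither T1 nor T2 entirely; the join is not lossless.

No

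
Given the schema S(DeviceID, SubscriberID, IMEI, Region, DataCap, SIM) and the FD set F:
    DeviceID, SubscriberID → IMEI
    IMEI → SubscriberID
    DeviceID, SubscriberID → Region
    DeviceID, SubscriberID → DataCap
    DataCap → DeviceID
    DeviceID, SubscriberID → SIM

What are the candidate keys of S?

{DataCap, IMEI}, {DataCap, SubscriberID}, {DeviceID, IMEI}, {DeviceID, SubscriberID}

{DataCap, IMEI}⁺ = {DataCap, DeviceID, IMEI, Region, SIM, SubscriberID} — all of the relation — so {DataCap, IMEI} is a candidate key.
{DataCap, SubscriberID}⁺ = {DataCap, DeviceID, IMEI, Region, SIM, SubscriberID} — all of the relation — so {DataCap, SubscriberID} is a candidate key.
{DeviceID, IMEI}⁺ = {DataCap, DeviceID, IMEI, Region, SIM, SubscriberID} — all of the relation — so {DeviceID, IMEI} is a candidate key.
{DeviceID, SubscriberID}⁺ = {DataCap, DeviceID, IMEI, Region, SIM, SubscriberID} — all of the relation — so {DeviceID, SubscriberID} is a candidate key.
These are minimal and exhaustive — every other superkey contains one of them.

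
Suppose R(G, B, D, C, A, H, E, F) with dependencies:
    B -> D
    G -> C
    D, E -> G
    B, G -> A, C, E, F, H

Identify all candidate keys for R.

{B, E}, {B, G}

No FD produces {B}, so it must be in every candidate key.
{B, E}⁺ = {A, B, C, D, E, F, G, H}, which is every attribute, so {B, E} is a candidate key.
{B, G}⁺ = {A, B, C, D, E, F, G, H}, which is every attribute, so {B, G} is a candidate key.
No proper subset of any of these is a key, and no other minimal superkey exists.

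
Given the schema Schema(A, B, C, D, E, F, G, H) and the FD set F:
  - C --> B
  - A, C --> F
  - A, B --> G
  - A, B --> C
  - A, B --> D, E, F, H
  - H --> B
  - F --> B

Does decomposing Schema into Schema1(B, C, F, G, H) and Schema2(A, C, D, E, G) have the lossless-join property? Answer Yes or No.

No

The shared attributes are {C, G} and {C, G}⁺ = {B, C, G}.
Schema1 ⊄ {B, C, G} and Schema2 ⊄ {B, C, G}, so the split is lossy.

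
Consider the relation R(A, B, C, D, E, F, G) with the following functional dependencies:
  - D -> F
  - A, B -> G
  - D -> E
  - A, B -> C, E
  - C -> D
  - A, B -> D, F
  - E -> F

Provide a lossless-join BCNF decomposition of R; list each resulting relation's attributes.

{A, B, C, G}; {C, D}; {D, E}; {E, F}

Candidate key of the original relation: {A, B}.
Within {A, B, C, D, E, F, G}: {D}⁺ ∩ {A, B, C, D, E, F, G} = {D, E, F}, not the whole set, so D -> E, F violates BCNF; decompose into {D, E, F} and {A, B, C, D, G}.
Within {D, E, F}: {E}⁺ ∩ {D, E, F} = {E, F}, not the whole set, so E -> F violates BCNF; decompose into {E, F} and {D, E}.
{E, F} has no BCNF violation.
{D, E} has no BCNF violation.
Within {A, B, C, D, G}: {C}⁺ ∩ {A, B, C, D, G} = {C, D}, not the whole set, so C -> D violates BCNF; decompose into {C, D} and {A, B, C, G}.
{C, D} has no BCNF violation.
{A, B, C, G} has no BCNF violation.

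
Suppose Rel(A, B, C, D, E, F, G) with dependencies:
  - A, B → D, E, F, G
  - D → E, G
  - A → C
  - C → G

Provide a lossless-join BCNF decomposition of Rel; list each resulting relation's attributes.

Candidate key of the original relation: {A, B}.
Within {A, B, C, D, E, F, G}: {D}⁺ ∩ {A, B, C, D, E, F, G} = {D, E, G}, not the whole set, so D → E, G violates BCNF; decompose into {D, E, G} and {A, B, C, D, F}.
{D, E, G} is in BCNF.
Within {A, B, C, D, F}: {A}⁺ ∩ {A, B, C, D, F} = {A, C}, not the whole set, so A → C violates BCNF; decompose into {A, C} and {A, B, D, F}.
{A, C} is in BCNF.
{A, B, D, F} is in BCNF.

{A, B, D, F}; {A, C}; {D, E, G}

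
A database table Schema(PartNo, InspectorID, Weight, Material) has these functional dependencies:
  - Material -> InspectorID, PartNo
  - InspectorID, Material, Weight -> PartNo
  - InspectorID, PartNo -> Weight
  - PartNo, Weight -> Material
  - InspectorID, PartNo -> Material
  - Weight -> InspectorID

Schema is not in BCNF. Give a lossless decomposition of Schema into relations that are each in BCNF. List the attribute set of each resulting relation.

{InspectorID, Weight}; {Material, PartNo, Weight}

Candidate keys of the original relation: {InspectorID, PartNo}, {Material}, {PartNo, Weight}.
Within {InspectorID, Material, PartNo, Weight}: {Weight}⁺ ∩ {InspectorID, Material, PartNo, Weight} = {InspectorID, Weight}, not the whole set, so Weight -> InspectorID violates BCNF; decompose into {InspectorID, Weight} and {Material, PartNo, Weight}.
{InspectorID, Weight}: every determinant is a superkey — BCNF.
{Material, PartNo, Weight}: every determinant is a superkey — BCNF.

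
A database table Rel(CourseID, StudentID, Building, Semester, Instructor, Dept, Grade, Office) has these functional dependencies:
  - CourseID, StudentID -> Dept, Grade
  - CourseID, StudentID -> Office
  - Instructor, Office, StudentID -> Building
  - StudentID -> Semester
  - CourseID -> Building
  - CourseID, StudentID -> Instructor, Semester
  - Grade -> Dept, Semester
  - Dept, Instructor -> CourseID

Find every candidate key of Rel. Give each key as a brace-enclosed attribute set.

Attributes never on any right-hand side: {StudentID} — every candidate key must contain it.
Closure of {CourseID, StudentID} is {Building, CourseID, Dept, Grade, Instructor, Office, Semester, StudentID}, the whole schema; {CourseID, StudentID} is a candidate key.
Closure of {Dept, Instructor, StudentID} is {Building, CourseID, Dept, Grade, Instructor, Office, Semester, StudentID}, the whole schema; {Dept, Instructor, StudentID} is a candidate key.
Closure of {Grade, Instructor, StudentID} is {Building, CourseID, Dept, Grade, Instructor, Office, Semester, StudentID}, the whole schema; {Grade, Instructor, StudentID} is a candidate key.
These are minimal and exhaustive — every other superkey contains one of them.

{CourseID, StudentID}, {Dept, Instructor, StudentID}, {Grade, Instructor, StudentID}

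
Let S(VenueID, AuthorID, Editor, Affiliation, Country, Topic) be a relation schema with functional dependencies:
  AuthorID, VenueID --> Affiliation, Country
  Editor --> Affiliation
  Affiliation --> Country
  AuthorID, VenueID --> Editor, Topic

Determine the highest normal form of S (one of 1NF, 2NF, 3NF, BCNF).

Candidate key: {AuthorID, VenueID}. Prime attributes: {AuthorID, VenueID}.
Editor --> Affiliation: {Editor}⁺ = {Affiliation, Country, Editor}, which is not all of the attributes, so the left side is not a superkey — BCNF is violated.
Because {Affiliation} is non-prime and the left side of Editor --> Affiliation is not a superkey, the relation is not in 3NF.
No non-prime attribute depends on a proper subset of any candidate key, so 2NF holds.

2NF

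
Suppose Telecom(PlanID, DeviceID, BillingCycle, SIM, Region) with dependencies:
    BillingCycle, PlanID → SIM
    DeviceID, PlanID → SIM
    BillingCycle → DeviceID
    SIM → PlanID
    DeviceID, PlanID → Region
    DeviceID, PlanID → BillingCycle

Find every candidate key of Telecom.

{BillingCycle, PlanID}, {BillingCycle, SIM}, {DeviceID, PlanID}, {DeviceID, SIM}

{BillingCycle, PlanID}⁺ = {BillingCycle, DeviceID, PlanID, Region, SIM} — all of the relation — so {BillingCycle, PlanID} is a candidate key.
{BillingCycle, SIM}⁺ = {BillingCycle, DeviceID, PlanID, Region, SIM} — all of the relation — so {BillingCycle, SIM} is a candidate key.
{DeviceID, PlanID}⁺ = {BillingCycle, DeviceID, PlanID, Region, SIM} — all of the relation — so {DeviceID, PlanID} is a candidate key.
{DeviceID, SIM}⁺ = {BillingCycle, DeviceID, PlanID, Region, SIM} — all of the relation — so {DeviceID, SIM} is a candidate key.
Any other superkey properly contains one of these, so there are no further candidate keys.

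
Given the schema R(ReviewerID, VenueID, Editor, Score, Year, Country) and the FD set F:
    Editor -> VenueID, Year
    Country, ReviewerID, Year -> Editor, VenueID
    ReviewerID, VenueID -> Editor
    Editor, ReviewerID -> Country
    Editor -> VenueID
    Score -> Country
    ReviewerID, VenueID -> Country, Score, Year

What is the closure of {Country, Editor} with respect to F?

{Country, Editor, VenueID, Year}

Start with {Country, Editor}.
Editor -> VenueID, Year applies; add {VenueID, Year} → now {Country, Editor, VenueID, Year}.
No further FD applies.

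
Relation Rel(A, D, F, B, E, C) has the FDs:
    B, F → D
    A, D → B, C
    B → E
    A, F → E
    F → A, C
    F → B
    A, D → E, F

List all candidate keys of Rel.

{A, D}, {F}

{F}⁺ = {A, B, C, D, E, F} — all of the relation — so {F} is a candidate key.
{A, D}⁺ = {A, B, C, D, E, F} — all of the relation — so {A, D} is a candidate key.
These are minimal and exhaustive — every other superkey contains one of them.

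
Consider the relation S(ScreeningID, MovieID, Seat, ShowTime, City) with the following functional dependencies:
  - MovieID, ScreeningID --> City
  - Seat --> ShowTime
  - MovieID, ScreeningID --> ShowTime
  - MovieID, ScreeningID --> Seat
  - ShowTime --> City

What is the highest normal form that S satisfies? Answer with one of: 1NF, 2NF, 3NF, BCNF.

Candidate key: {MovieID, ScreeningID}. Prime attributes: {MovieID, ScreeningID}.
For Seat --> ShowTime we have {Seat}⁺ = {City, Seat, ShowTime}; {Seat} is not a superkey, so BCNF fails.
Seat --> ShowTime determines the non-prime attribute {ShowTime} from a non-superkey — 3NF is violated.
No proper subset of a key has a non-prime attribute in its closure, so there is no partial dependency; 2NF holds.

2NF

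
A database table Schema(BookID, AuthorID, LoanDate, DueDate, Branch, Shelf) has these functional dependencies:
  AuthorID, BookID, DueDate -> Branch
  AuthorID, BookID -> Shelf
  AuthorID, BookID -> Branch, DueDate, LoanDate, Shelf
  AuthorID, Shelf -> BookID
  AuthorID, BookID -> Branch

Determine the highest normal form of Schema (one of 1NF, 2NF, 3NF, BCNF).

Candidate keys: {AuthorID, BookID}, {AuthorID, Shelf}. Prime attributes: {AuthorID, BookID, Shelf}.
Each dependency's left side is a superkey — BCNF holds.

BCNF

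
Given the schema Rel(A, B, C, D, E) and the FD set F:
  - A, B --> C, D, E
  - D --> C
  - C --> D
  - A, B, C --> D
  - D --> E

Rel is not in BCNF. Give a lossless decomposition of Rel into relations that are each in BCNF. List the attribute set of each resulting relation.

{A, B, D}; {C, D, E}

Candidate key of the original relation: {A, B}.
{A, B, C, D, E}: {D} determines {C, D, E} here but is not a superkey — split on D --> C, E, giving {C, D, E} and {A, B, D}.
{C, D, E}: every determinant is a superkey — BCNF.
{A, B, D}: every determinant is a superkey — BCNF.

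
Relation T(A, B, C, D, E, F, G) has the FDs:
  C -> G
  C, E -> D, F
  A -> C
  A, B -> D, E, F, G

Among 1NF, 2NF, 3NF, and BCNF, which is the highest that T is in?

Candidate key: {A, B}. Prime attributes: {A, B}.
C -> G breaks BCNF: {C}⁺ = {C, G}, so {C} is not a superkey.
C -> G has non-prime {G} on the right and a non-superkey on the left, so 3NF fails.
{A} is a proper subset of the key {A, B}, and {A}⁺ contains the non-prime attributes {C, G} — a partial dependency, so 2NF is violated.

1NF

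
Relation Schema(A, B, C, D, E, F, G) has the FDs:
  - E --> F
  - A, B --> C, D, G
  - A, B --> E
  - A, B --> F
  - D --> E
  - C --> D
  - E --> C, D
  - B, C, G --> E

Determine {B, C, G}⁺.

Start with {B, C, G}.
C --> D applies; add {D} → now {B, C, D, G}.
B, C, G --> E applies; add {E} → now {B, C, D, E, G}.
E --> F applies; add {F} → now {B, C, D, E, F, G}.
No further FD applies.

{B, C, D, E, F, G}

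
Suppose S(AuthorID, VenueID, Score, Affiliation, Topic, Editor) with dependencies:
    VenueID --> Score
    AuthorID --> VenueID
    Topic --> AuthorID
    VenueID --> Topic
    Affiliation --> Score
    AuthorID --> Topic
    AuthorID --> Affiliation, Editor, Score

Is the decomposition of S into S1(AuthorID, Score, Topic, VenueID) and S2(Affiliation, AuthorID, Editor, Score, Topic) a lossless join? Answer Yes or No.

S1 ∩ S2 = {AuthorID, Score, Topic}; its closure under F is {Affiliation, AuthorID, Editor, Score, Topic, VenueID}.
Since S1 ⊆ {Affiliation, AuthorID, Editor, Score, Topic, VenueID}, the intersection is a superkey of S1; the decomposition is lossless.

Yes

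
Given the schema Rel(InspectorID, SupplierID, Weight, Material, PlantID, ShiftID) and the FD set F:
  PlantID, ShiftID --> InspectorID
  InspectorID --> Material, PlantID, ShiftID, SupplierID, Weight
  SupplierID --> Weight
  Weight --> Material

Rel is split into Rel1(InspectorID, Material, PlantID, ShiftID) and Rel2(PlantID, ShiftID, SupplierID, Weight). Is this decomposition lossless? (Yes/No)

Yes

Rel1 ∩ Rel2 = {PlantID, ShiftID}; its closure under F is {InspectorID, Material, PlantID, ShiftID, SupplierID, Weight}.
Rel1 is contained in that closure, so Rel1 ∩ Rel2 --> Rel1 holds and the join is lossless.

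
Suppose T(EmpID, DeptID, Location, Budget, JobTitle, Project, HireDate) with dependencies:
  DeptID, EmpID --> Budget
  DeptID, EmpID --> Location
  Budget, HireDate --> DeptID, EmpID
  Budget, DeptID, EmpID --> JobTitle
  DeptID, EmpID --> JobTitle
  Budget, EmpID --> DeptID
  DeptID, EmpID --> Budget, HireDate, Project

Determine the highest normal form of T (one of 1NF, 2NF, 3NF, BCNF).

Candidate keys: {Budget, EmpID}, {Budget, HireDate}, {DeptID, EmpID}. Prime attributes: {Budget, DeptID, EmpID, HireDate}.
Every FD has a superkey on the left, so the relation is in BCNF.

BCNF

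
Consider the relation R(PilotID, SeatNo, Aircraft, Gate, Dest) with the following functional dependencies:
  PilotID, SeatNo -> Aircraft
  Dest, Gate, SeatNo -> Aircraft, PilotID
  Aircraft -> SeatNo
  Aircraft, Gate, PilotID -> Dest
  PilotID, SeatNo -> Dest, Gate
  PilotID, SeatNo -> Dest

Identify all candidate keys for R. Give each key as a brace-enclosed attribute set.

Closure of {Aircraft, PilotID} is {Aircraft, Dest, Gate, PilotID, SeatNo}, the whole schema; {Aircraft, PilotID} is a candidate key.
Closure of {PilotID, SeatNo} is {Aircraft, Dest, Gate, PilotID, SeatNo}, the whole schema; {PilotID, SeatNo} is a candidate key.
Closure of {Aircraft, Dest, Gate} is {Aircraft, Dest, Gate, PilotID, SeatNo}, the whole schema; {Aircraft, Dest, Gate} is a candidate key.
Closure of {Dest, Gate, SeatNo} is {Aircraft, Dest, Gate, PilotID, SeatNo}, the whole schema; {Dest, Gate, SeatNo} is a candidate key.
Any other superkey properly contains one of these, so there are no further candidate keys.

{Aircraft, Dest, Gate}, {Aircraft, PilotID}, {Dest, Gate, SeatNo}, {PilotID, SeatNo}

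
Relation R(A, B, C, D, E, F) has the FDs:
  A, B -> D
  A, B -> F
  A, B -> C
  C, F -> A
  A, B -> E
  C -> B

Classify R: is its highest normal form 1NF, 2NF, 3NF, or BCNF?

3NF

Candidate keys: {A, B}, {A, C}, {C, F}. Prime attributes: {A, B, C, F}.
C -> B: {C}⁺ = {B, C}, which is not all of the attributes, so the left side is not a superkey — BCNF is violated.
Since {B} ⊆ prime attributes and every other non-superkey FD also has a prime right side, the schema is in 3NF.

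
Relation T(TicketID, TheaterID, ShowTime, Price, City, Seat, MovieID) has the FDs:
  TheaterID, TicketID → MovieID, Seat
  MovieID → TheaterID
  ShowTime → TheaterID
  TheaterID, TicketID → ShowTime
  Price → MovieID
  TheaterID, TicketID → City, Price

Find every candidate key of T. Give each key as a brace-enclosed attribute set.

{MovieID, TicketID}, {Price, TicketID}, {ShowTime, TicketID}, {TheaterID, TicketID}

No FD produces {TicketID}, so it must be in every candidate key.
{MovieID, TicketID}⁺ = {City, MovieID, Price, Seat, ShowTime, TheaterID, TicketID}, which is every attribute, so {MovieID, TicketID} is a candidate key.
{Price, TicketID}⁺ = {City, MovieID, Price, Seat, ShowTime, TheaterID, TicketID}, which is every attribute, so {Price, TicketID} is a candidate key.
{ShowTime, TicketID}⁺ = {City, MovieID, Price, Seat, ShowTime, TheaterID, TicketID}, which is every attribute, so {ShowTime, TicketID} is a candidate key.
{TheaterID, TicketID}⁺ = {City, MovieID, Price, Seat, ShowTime, TheaterID, TicketID}, which is every attribute, so {TheaterID, TicketID} is a candidate key.
No proper subset of any of these is a key, and no other minimal superkey exists.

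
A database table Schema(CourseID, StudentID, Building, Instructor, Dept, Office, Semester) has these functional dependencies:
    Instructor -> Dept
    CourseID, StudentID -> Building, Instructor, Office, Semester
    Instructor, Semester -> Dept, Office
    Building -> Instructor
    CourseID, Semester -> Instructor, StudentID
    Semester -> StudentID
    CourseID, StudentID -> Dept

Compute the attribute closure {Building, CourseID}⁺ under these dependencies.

{Building, CourseID, Dept, Instructor}

Start with {Building, CourseID}.
Building -> Instructor applies; add {Instructor} → now {Building, CourseID, Instructor}.
Instructor -> Dept applies; add {Dept} → now {Building, CourseID, Dept, Instructor}.
No further FD applies.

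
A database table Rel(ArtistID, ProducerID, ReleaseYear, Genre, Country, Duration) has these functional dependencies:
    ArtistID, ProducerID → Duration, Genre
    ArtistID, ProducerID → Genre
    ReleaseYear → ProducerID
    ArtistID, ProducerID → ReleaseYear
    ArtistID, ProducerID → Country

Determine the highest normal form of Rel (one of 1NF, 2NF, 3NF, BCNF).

3NF

Candidate keys: {ArtistID, ProducerID}, {ArtistID, ReleaseYear}. Prime attributes: {ArtistID, ProducerID, ReleaseYear}.
ReleaseYear → ProducerID breaks BCNF: {ReleaseYear}⁺ = {ProducerID, ReleaseYear}, so {ReleaseYear} is not a superkey.
Its right-hand attributes {ProducerID} are all prime, as are those of every other non-superkey FD — the relation is in 3NF.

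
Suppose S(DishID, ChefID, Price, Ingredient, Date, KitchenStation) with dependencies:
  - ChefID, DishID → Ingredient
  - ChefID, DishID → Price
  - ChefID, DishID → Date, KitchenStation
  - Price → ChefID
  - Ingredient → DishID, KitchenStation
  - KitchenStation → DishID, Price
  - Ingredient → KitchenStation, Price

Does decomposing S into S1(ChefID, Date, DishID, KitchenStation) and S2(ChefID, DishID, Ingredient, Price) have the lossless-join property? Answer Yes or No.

The shared attributes are {ChefID, DishID} and {ChefID, DishID}⁺ = {ChefID, Date, DishID, Ingredient, KitchenStation, Price}.
Since S1 ⊆ {ChefID, Date, DishID, Ingredient, KitchenStation, Price}, the intersection is a superkey of S1; the decomposition is lossless.

Yes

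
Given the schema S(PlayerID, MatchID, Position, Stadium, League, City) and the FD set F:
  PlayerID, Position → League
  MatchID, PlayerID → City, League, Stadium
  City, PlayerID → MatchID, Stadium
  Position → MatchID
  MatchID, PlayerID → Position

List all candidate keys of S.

{PlayerID} never appears on the right of any FD, so every key must include it.
{City, PlayerID}⁺ = {City, League, MatchID, PlayerID, Position, Stadium} — all of the relation — so {City, PlayerID} is a candidate key.
{MatchID, PlayerID}⁺ = {City, League, MatchID, PlayerID, Position, Stadium} — all of the relation — so {MatchID, PlayerID} is a candidate key.
{PlayerID, Position}⁺ = {City, League, MatchID, PlayerID, Position, Stadium} — all of the relation — so {PlayerID, Position} is a candidate key.
Any other superkey properly contains one of these, so there are no further candidate keys.

{City, PlayerID}, {MatchID, PlayerID}, {PlayerID, Position}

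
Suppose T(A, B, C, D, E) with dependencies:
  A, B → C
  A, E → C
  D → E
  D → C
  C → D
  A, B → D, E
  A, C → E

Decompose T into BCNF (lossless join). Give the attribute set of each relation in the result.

{A, B, E}; {A, D}; {C, D, E}

Candidate key of the original relation: {A, B}.
{A, B, C, D, E}: {A, E} determines {A, C, D, E} here but is not a superkey — split on A, E → C, D, giving {A, C, D, E} and {A, B, E}.
{A, C, D, E}: {D} determines {C, D, E} here but is not a superkey — split on D → C, E, giving {C, D, E} and {A, D}.
{C, D, E} is in BCNF.
{A, D} is in BCNF.
{A, B, E} is in BCNF.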